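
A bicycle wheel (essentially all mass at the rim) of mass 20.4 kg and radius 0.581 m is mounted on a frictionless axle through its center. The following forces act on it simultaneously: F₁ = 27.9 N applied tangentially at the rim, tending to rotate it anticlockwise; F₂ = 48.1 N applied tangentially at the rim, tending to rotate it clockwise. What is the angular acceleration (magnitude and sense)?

α ≈ 1.70 rad/s², clockwise

I = MR² = (20.4)(0.581)² = 6.886 kg·m².
Taking anticlockwise as positive: τ₁ = +(27.9)(0.581) = +16.21 N·m; τ₂ = −(48.1)(0.581) = −27.95 N·m.
Net torque τ = -11.74 N·m.
α = τ/I = -11.74/6.886 = -1.704 rad/s².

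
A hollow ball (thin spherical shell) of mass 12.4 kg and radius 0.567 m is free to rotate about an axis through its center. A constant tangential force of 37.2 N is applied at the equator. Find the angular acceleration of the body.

α ≈ 7.94 rad/s²

I = (2/3)MR² = (2/3)(12.4)(0.567)² = 2.658 kg·m².
τ = F R = (37.2)(0.567) = 21.09 N·m.
From τ = Iα: α = 21.09/2.658 = 7.937 rad/s².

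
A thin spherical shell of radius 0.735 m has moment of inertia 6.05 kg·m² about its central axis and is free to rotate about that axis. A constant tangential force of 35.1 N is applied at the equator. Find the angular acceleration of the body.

α ≈ 4.26 rad/s²

τ = F R = (35.1)(0.735) = 25.80 N·m.
Newton's second law for rotation, τ = Iα, gives α = τ/I = 25.80/6.050 = 4.264 rad/s².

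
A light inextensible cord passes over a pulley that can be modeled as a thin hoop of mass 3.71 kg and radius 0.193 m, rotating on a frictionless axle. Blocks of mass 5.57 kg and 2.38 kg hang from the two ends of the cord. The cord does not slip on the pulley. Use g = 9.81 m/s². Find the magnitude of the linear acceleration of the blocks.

a ≈ 2.68 m/s²

I = MR² = (3.71)(0.193)² = 0.1382 kg·m².
Heavier block: m₁g − T₁ = m₁a. Lighter block: T₂ − m₂g = m₂a.
Pulley: (T₁ − T₂)R = Iα = I(a/R), so T₁ − T₂ = (I/R²)a = 1·M_p a = 3.710·a.
Adding the three: (m₁ − m₂)g = (m₁ + m₂ + 3.710)a, so a = (5.57 − 2.38)(9.81)/(5.57 + 2.38 + 3.710) = 2.684 m/s².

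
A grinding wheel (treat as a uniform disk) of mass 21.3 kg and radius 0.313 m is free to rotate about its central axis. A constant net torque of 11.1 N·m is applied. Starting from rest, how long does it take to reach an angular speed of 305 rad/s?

t ≈ 28.7 s

I = ½MR² = (1/2)(21.3)(0.313)² = 1.043 kg·m².
α = τ/I = 11.1/1.043 = 10.64 rad/s².
ω = αt ⇒ t = ω/α = 305/10.64 = 28.67 s.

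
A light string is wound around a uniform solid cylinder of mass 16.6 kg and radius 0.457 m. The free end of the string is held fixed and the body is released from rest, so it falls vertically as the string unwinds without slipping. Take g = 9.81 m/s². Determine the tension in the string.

T ≈ 54.3 N

Translation: Mg − T = Ma. Rotation about the center: TR = Iα with I = ½MR².
With a = αR: T = (I/R²)a = (1/2)M a, so Mg = (1 + 0.5000)Ma.
a = g/(1 + 0.5000) = 9.81/1.500 = 6.540 m/s².
T = 0.5000·M·a = (0.5000)(16.6)(6.540) = 54.28 N.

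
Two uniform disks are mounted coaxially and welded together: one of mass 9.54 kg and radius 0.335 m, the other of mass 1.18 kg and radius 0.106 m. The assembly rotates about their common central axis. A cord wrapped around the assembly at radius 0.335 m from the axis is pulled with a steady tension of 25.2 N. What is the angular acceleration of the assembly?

I = ½M₁R₁² + ½M₂R₂² = ½(9.54)(0.335)² + ½(1.18)(0.106)² = 0.5419 kg·m².
τ = F r = (25.2)(0.335) = 8.442 N·m.
α = τ/I = 8.442/0.5419 = 15.58 rad/s².

α ≈ 15.6 rad/s²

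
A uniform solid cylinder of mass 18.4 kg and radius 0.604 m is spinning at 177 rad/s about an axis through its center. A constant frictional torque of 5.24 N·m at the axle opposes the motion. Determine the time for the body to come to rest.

I = ½MR² = (1/2)(18.4)(0.604)² = 3.356 kg·m².
The net torque has magnitude 5.24 N·m, opposing ω.
|α| = τ/I = 5.240/3.356 = 1.561 rad/s² (deceleration).
0 = ω₀ − |α|t ⇒ t = ω₀/|α| = 177/1.561 = 113.4 s.

t ≈ 113 s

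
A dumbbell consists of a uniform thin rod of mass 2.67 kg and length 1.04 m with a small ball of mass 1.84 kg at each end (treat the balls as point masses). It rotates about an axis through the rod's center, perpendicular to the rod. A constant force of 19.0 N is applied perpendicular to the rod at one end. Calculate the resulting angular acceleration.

α ≈ 8.00 rad/s²

I_rod = (1/12)ML² = (1/12)(2.67)(1.04)² = 0.2407 kg·m².
I_balls = 2·m·(L/2)² = 2(1.84)(0.5200)² = 0.9951 kg·m².
Total I = 1.236 kg·m².
τ = F·(L/2) = (19.0)(0.520) = 9.880 N·m.
α = τ/I = 9.880/1.236 = 7.995 rad/s².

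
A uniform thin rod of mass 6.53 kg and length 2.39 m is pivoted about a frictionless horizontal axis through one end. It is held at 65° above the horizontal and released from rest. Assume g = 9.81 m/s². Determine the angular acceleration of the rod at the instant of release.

About the pivot, I = (1/3)ML² = (1/3)(6.53)(2.39)² = 12.43 kg·m².
The weight acts at the center, a distance L/2 = 1.195 m from the pivot; τ = Mg(L/2) cos 65° = 32.35 N·m.
α = τ/I = 32.35/12.43 = 2.602 rad/s².

α ≈ 2.60 rad/s²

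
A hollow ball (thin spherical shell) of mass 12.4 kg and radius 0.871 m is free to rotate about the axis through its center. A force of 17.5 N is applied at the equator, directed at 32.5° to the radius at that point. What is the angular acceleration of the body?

I = (2/3)MR² = (2/3)(12.4)(0.871)² = 6.271 kg·m².
Only the tangential component produces torque: τ = F R sinθ = (17.5)(0.871) sin 32.5° = 8.190 N·m.
From τ = Iα: α = 8.190/6.271 = 1.306 rad/s².

α ≈ 1.31 rad/s²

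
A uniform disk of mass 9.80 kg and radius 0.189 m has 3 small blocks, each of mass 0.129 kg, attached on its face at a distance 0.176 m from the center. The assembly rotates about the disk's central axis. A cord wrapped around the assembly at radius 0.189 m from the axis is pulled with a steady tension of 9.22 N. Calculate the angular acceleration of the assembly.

I_disk = ½MR² = ½(9.80)(0.189)² = 0.1750 kg·m².
I_blocks = 3·m·r² = 3(0.129)(0.176)² = 0.01199 kg·m².
Total I = 0.1870 kg·m².
τ = F r = (9.22)(0.189) = 1.743 N·m.
α = τ/I = 1.743/0.1870 = 9.318 rad/s².

α ≈ 9.32 rad/s²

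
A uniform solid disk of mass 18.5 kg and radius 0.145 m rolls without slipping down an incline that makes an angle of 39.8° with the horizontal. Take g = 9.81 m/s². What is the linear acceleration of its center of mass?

Translation along the incline: Mg sinθ − f = Ma.
Rotation about the center: fR = Iα with I = ½MR². No-slip gives a = αR, so f = (I/R²)a = (1/2)M a.
Substituting: Mg sinθ = (1 + 0.5000)Ma, so a = g sinθ/(1 + 0.5000) = (9.81) sin 39.8° / 1.500 = 4.186 m/s².

a ≈ 4.19 m/s²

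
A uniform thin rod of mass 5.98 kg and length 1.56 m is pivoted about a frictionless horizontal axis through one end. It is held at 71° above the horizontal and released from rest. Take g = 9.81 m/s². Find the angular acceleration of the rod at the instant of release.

About the pivot, I = (1/3)ML² = (1/3)(5.98)(1.56)² = 4.851 kg·m².
The weight acts at the center, a distance L/2 = 0.7800 m from the pivot; τ = Mg(L/2) cos 71° = 14.90 N·m.
α = τ/I = 14.90/4.851 = 3.071 rad/s².

α ≈ 3.07 rad/s²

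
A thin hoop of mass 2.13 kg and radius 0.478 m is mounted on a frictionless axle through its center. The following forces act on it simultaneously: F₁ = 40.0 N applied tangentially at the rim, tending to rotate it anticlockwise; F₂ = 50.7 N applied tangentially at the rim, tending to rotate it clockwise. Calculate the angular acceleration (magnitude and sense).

I = MR² = (2.13)(0.478)² = 0.4867 kg·m².
Taking anticlockwise as positive: τ₁ = +(40.0)(0.478) = +19.12 N·m; τ₂ = −(50.7)(0.478) = −24.23 N·m.
Net torque τ = -5.115 N·m.
α = τ/I = -5.115/0.4867 = -10.51 rad/s².

α ≈ 10.5 rad/s², clockwise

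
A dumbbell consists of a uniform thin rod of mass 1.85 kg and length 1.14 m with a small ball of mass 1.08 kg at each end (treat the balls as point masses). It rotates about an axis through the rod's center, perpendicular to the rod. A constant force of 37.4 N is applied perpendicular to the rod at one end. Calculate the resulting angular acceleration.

I_rod = (1/12)ML² = (1/12)(1.85)(1.14)² = 0.2004 kg·m².
I_balls = 2·m·(L/2)² = 2(1.08)(0.5700)² = 0.7018 kg·m².
Total I = 0.9021 kg·m².
τ = F·(L/2) = (37.4)(0.570) = 21.32 N·m.
α = τ/I = 21.32/0.9021 = 23.63 rad/s².

α ≈ 23.6 rad/s²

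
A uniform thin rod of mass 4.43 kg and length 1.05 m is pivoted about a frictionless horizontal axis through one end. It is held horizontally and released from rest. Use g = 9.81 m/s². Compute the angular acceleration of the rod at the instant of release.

About the pivot, I = (1/3)ML² = (1/3)(4.43)(1.05)² = 1.628 kg·m².
The weight acts at the center, a distance L/2 = 0.5250 m from the pivot; τ = Mg(L/2) = 22.82 N·m.
α = τ/I = 22.82/1.628 = 14.01 rad/s².

α ≈ 14.0 rad/s²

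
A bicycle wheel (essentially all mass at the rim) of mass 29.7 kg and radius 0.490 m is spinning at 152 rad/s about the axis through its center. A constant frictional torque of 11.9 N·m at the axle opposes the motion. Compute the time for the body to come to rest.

t ≈ 91.1 s

I = MR² = (29.7)(0.490)² = 7.131 kg·m².
The net torque has magnitude 11.9 N·m, opposing ω.
|α| = τ/I = 11.90/7.131 = 1.669 rad/s² (deceleration).
0 = ω₀ − |α|t ⇒ t = ω₀/|α| = 152/1.669 = 91.08 s.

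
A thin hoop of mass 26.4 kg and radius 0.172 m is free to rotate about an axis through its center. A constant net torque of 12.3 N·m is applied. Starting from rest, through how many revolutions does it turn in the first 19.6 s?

I = MR² = (26.4)(0.172)² = 0.7810 kg·m².
α = τ/I = 12.3/0.7810 = 15.75 rad/s².
θ = ½αt² = ½(15.75)(19.6)² = 3025 rad.
Revolutions = θ/(2π) = 481.4.

≈ 481 revolutions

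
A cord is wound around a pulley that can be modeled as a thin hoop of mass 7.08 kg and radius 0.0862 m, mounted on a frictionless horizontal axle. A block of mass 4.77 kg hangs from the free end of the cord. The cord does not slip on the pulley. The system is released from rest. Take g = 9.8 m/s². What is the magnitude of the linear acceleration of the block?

a ≈ 3.94 m/s²

I = MR² = (7.08)(0.0862)² = 0.05261 kg·m².
Block: mg − T = ma. Pulley: TR = Iα. No-slip: a = αR, so T = (I/R²)a = 7.080·a.
Then mg = (m + 7.080)a, so a = (4.77)(9.8)/(4.77 + 7.080) = 3.945 m/s².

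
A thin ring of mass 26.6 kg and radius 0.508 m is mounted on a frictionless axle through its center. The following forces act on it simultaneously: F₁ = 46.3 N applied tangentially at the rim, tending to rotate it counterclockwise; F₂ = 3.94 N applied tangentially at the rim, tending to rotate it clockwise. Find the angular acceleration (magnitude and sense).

α ≈ 3.13 rad/s², counterclockwise

I = MR² = (26.6)(0.508)² = 6.865 kg·m².
Taking counterclockwise as positive: τ₁ = +(46.3)(0.508) = +23.52 N·m; τ₂ = −(3.94)(0.508) = −2.002 N·m.
Net torque τ = 21.52 N·m.
α = τ/I = 21.52/6.865 = 3.135 rad/s².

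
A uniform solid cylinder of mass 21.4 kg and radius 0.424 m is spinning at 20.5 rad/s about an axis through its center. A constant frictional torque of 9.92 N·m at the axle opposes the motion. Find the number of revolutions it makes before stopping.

I = ½MR² = (1/2)(21.4)(0.424)² = 1.924 kg·m².
The net torque has magnitude 9.92 N·m, opposing ω.
|α| = τ/I = 9.920/1.924 = 5.157 rad/s² (deceleration).
ω² = ω₀² − 2|α|θ with ω = 0 ⇒ θ = ω₀²/(2|α|) = 40.75 rad = 6.485 rev.

≈ 6.48 revolutions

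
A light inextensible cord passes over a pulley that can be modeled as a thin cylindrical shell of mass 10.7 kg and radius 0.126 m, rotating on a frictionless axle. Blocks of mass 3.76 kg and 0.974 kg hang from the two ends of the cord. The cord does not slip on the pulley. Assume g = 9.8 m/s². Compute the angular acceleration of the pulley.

I = MR² = (10.7)(0.126)² = 0.1699 kg·m².
Heavier block: m₁g − T₁ = m₁a. Lighter block: T₂ − m₂g = m₂a.
Pulley: (T₁ − T₂)R = Iα = I(a/R), so T₁ − T₂ = (I/R²)a = 1·M_p a = 10.70·a.
Adding the three: (m₁ − m₂)g = (m₁ + m₂ + 10.70)a, so a = (3.76 − 0.974)(9.8)/(3.76 + 0.974 + 10.70) = 1.769 m/s².
α = a/R = 1.769/0.126 = 14.04 rad/s².

α ≈ 14.0 rad/s²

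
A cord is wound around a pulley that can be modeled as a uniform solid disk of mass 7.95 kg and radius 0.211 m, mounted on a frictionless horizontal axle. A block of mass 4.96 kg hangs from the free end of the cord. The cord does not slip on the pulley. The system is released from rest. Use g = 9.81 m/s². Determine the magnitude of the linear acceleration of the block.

a ≈ 5.45 m/s²

I = ½MR² = (1/2)(7.95)(0.211)² = 0.1770 kg·m².
Block: mg − T = ma. Pulley: TR = Iα. No-slip: a = αR, so T = (I/R²)a = 3.975·a.
Then mg = (m + 3.975)a, so a = (4.96)(9.81)/(4.96 + 3.975) = 5.446 m/s².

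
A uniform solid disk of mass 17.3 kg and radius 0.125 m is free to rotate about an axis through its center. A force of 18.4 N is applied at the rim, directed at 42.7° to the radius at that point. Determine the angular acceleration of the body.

I = ½MR² = (1/2)(17.3)(0.125)² = 0.1352 kg·m².
Only the tangential component produces torque: τ = F R sinθ = (18.4)(0.125) sin 42.7° = 1.560 N·m.
From τ = Iα: α = 1.560/0.1352 = 11.54 rad/s².

α ≈ 11.5 rad/s²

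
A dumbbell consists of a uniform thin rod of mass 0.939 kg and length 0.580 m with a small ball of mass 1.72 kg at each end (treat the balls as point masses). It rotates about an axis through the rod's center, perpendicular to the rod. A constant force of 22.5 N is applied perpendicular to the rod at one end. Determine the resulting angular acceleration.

I_rod = (1/12)ML² = (1/12)(0.939)(0.580)² = 0.02632 kg·m².
I_balls = 2·m·(L/2)² = 2(1.72)(0.2900)² = 0.2893 kg·m².
Total I = 0.3156 kg·m².
τ = F·(L/2) = (22.5)(0.290) = 6.525 N·m.
α = τ/I = 6.525/0.3156 = 20.67 rad/s².

α ≈ 20.7 rad/s²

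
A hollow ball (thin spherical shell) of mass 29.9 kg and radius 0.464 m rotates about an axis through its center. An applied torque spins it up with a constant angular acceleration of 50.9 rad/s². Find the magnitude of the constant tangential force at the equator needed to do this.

I = (2/3)MR² = (2/3)(29.9)(0.464)² = 4.292 kg·m².
The required torque is τ = Iα = (4.292)(50.90) = 218.4 N·m.
A tangential force at the equator gives τ = FR, so F = τ/R = 218.4/0.464 = 470.8 N.

F ≈ 471 N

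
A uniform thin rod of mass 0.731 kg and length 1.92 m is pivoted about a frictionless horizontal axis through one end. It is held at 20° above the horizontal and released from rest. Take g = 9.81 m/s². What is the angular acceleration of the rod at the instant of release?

α ≈ 7.20 rad/s²

About the pivot, I = (1/3)ML² = (1/3)(0.731)(1.92)² = 0.8983 kg·m².
The weight acts at the center, a distance L/2 = 0.9600 m from the pivot; τ = Mg(L/2) cos 20° = 6.469 N·m.
α = τ/I = 6.469/0.8983 = 7.202 rad/s².
(Equivalently α = (3g/(2L)) cos 20° = 7.202 rad/s².)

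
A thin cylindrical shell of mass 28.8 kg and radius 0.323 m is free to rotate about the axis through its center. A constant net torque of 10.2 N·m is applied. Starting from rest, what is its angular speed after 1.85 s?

I = MR² = (28.8)(0.323)² = 3.005 kg·m².
α = τ/I = 10.2/3.005 = 3.395 rad/s².
ω = ω₀ + αt = 0 + (3.395)(1.85) = 6.280 rad/s.

ω ≈ 6.28 rad/s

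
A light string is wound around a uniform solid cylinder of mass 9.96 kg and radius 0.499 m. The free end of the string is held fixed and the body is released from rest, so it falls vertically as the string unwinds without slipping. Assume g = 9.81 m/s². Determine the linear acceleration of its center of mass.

a ≈ 6.54 m/s²

Translation: Mg − T = Ma. Rotation about the center: TR = Iα with I = ½MR².
With a = αR: T = (I/R²)a = (1/2)M a, so Mg = (1 + 0.5000)Ma.
a = g/(1 + 0.5000) = 9.81/1.500 = 6.540 m/s².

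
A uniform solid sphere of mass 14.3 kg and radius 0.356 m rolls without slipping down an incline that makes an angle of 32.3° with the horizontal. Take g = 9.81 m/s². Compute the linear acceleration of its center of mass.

a ≈ 3.74 m/s²

Translation along the incline: Mg sinθ − f = Ma.
Rotation about the center: fR = Iα with I = (2/5)MR². No-slip gives a = αR, so f = (I/R²)a = (2/5)M a.
Substituting: Mg sinθ = (1 + 0.4000)Ma, so a = g sinθ/(1 + 0.4000) = (9.81) sin 32.3° / 1.400 = 3.744 m/s².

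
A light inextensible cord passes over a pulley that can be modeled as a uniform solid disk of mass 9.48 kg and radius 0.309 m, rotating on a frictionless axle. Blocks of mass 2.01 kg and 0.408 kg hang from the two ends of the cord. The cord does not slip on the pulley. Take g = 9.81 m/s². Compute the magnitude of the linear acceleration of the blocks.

a ≈ 2.20 m/s²

I = ½MR² = (1/2)(9.48)(0.309)² = 0.4526 kg·m².
Heavier block: m₁g − T₁ = m₁a. Lighter block: T₂ − m₂g = m₂a.
Pulley: (T₁ − T₂)R = Iα = I(a/R), so T₁ − T₂ = (I/R²)a = (1/2)M_p a = 4.740·a.
Adding the three: (m₁ − m₂)g = (m₁ + m₂ + 4.740)a, so a = (2.01 − 0.408)(9.81)/(2.01 + 0.408 + 4.740) = 2.196 m/s².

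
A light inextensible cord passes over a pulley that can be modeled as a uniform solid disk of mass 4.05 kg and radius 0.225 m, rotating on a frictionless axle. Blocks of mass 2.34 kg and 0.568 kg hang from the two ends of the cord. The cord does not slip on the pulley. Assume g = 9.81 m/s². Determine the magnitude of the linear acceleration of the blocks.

a ≈ 3.52 m/s²

I = ½MR² = (1/2)(4.05)(0.225)² = 0.1025 kg·m².
Heavier block: m₁g − T₁ = m₁a. Lighter block: T₂ − m₂g = m₂a.
Pulley: (T₁ − T₂)R = Iα = I(a/R), so T₁ − T₂ = (I/R²)a = (1/2)M_p a = 2.025·a.
Adding the three: (m₁ − m₂)g = (m₁ + m₂ + 2.025)a, so a = (2.34 − 0.568)(9.81)/(2.34 + 0.568 + 2.025) = 3.524 m/s².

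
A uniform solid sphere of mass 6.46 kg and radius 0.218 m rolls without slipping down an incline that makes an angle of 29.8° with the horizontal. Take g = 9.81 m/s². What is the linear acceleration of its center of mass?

a ≈ 3.48 m/s²

Translation along the incline: Mg sinθ − f = Ma.
Rotation about the center: fR = Iα with I = (2/5)MR². No-slip gives a = αR, so f = (I/R²)a = (2/5)M a.
Substituting: Mg sinθ = (1 + 0.4000)Ma, so a = g sinθ/(1 + 0.4000) = (9.81) sin 29.8° / 1.400 = 3.482 m/s².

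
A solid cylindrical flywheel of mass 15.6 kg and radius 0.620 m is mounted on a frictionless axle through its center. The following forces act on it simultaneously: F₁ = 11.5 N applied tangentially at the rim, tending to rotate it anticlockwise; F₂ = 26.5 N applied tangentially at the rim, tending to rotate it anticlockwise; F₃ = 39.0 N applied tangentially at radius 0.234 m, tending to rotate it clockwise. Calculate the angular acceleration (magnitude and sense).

α ≈ 4.81 rad/s², anticlockwise

I = ½MR² = (1/2)(15.6)(0.620)² = 2.998 kg·m².
Taking anticlockwise as positive: τ₁ = +(11.5)(0.620) = +7.130 N·m; τ₂ = +(26.5)(0.620) = +16.43 N·m; τ₃ = −(39.0)(0.234) = −9.126 N·m.
Net torque τ = 14.43 N·m.
α = τ/I = 14.43/2.998 = 4.814 rad/s².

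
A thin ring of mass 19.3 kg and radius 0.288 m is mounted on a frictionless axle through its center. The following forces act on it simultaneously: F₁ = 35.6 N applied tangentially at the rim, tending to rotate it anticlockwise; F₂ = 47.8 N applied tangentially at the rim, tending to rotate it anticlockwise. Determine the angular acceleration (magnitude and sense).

α ≈ 15.0 rad/s², anticlockwise

I = MR² = (19.3)(0.288)² = 1.601 kg·m².
Taking anticlockwise as positive: τ₁ = +(35.6)(0.288) = +10.25 N·m; τ₂ = +(47.8)(0.288) = +13.77 N·m.
Net torque τ = 24.02 N·m.
α = τ/I = 24.02/1.601 = 15.00 rad/s².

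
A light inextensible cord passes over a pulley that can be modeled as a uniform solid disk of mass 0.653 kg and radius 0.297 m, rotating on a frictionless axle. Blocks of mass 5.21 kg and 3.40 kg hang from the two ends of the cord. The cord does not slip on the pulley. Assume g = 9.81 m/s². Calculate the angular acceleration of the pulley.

α ≈ 6.69 rad/s²

I = ½MR² = (1/2)(0.653)(0.297)² = 0.02880 kg·m².
Heavier block: m₁g − T₁ = m₁a. Lighter block: T₂ − m₂g = m₂a.
Pulley: (T₁ − T₂)R = Iα = I(a/R), so T₁ − T₂ = (I/R²)a = (1/2)M_p a = 0.3265·a.
Adding the three: (m₁ − m₂)g = (m₁ + m₂ + 0.3265)a, so a = (5.21 − 3.40)(9.81)/(5.21 + 3.40 + 0.3265) = 1.987 m/s².
α = a/R = 1.987/0.297 = 6.690 rad/s².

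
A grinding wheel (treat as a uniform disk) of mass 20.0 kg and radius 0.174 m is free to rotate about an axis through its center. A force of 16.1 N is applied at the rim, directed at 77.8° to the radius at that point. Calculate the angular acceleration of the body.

α ≈ 9.04 rad/s²

I = ½MR² = (1/2)(20.0)(0.174)² = 0.3028 kg·m².
Only the tangential component produces torque: τ = F R sinθ = (16.1)(0.174) sin 77.8° = 2.738 N·m.
From τ = Iα: α = 2.738/0.3028 = 9.044 rad/s².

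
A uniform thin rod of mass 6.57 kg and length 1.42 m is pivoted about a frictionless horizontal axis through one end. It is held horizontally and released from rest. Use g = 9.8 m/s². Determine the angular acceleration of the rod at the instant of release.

About the pivot, I = (1/3)ML² = (1/3)(6.57)(1.42)² = 4.416 kg·m².
The weight acts at the center, a distance L/2 = 0.7100 m from the pivot; τ = Mg(L/2) = 45.71 N·m.
α = τ/I = 45.71/4.416 = 10.35 rad/s².

α ≈ 10.4 rad/s²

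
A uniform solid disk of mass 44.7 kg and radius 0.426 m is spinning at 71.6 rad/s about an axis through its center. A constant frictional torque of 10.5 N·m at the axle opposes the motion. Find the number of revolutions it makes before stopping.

I = ½MR² = (1/2)(44.7)(0.426)² = 4.056 kg·m².
The net torque has magnitude 10.5 N·m, opposing ω.
|α| = τ/I = 10.50/4.056 = 2.589 rad/s² (deceleration).
ω² = ω₀² − 2|α|θ with ω = 0 ⇒ θ = ω₀²/(2|α|) = 990.2 rad = 157.6 rev.

≈ 158 revolutions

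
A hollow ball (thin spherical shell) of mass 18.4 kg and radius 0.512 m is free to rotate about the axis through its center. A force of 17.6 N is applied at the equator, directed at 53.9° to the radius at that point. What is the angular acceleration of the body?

α ≈ 2.26 rad/s²

I = (2/3)MR² = (2/3)(18.4)(0.512)² = 3.216 kg·m².
Only the tangential component produces torque: τ = F R sinθ = (17.6)(0.512) sin 53.9° = 7.281 N·m.
Newton's second law for rotation, τ = Iα, gives α = τ/I = 7.281/3.216 = 2.264 rad/s².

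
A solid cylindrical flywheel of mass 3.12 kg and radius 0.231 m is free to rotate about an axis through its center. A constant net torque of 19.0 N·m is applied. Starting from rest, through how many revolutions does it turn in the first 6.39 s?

I = ½MR² = (1/2)(3.12)(0.231)² = 0.08324 kg·m².
α = τ/I = 19.0/0.08324 = 228.2 rad/s².
θ = ½αt² = ½(228.2)(6.39)² = 4660 rad.
Revolutions = θ/(2π) = 741.6.

≈ 742 revolutions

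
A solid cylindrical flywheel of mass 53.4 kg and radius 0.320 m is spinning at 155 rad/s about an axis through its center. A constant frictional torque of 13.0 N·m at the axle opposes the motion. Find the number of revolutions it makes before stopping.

≈ 402 revolutions

I = ½MR² = (1/2)(53.4)(0.320)² = 2.734 kg·m².
The net torque has magnitude 13.0 N·m, opposing ω.
|α| = τ/I = 13.00/2.734 = 4.755 rad/s² (deceleration).
ω² = ω₀² − 2|α|θ with ω = 0 ⇒ θ = ω₀²/(2|α|) = 2526 rad = 402.1 rev.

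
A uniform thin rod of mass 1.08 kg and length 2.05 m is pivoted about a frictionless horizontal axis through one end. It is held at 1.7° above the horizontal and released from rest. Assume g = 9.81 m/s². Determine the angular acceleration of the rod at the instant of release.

α ≈ 7.17 rad/s²

About the pivot, I = (1/3)ML² = (1/3)(1.08)(2.05)² = 1.513 kg·m².
The weight acts at the center, a distance L/2 = 1.025 m from the pivot; τ = Mg(L/2) cos 1.7° = 10.85 N·m.
α = τ/I = 10.85/1.513 = 7.175 rad/s².
(Equivalently α = (3g/(2L)) cos 1.7° = 7.175 rad/s².)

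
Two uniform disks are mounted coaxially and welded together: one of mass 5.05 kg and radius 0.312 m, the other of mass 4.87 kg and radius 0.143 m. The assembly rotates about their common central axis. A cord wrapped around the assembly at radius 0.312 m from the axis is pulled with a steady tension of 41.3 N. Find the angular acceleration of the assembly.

α ≈ 43.6 rad/s²

I = ½M₁R₁² + ½M₂R₂² = ½(5.05)(0.312)² + ½(4.87)(0.143)² = 0.2956 kg·m².
τ = F r = (41.3)(0.312) = 12.89 N·m.
α = τ/I = 12.89/0.2956 = 43.59 rad/s².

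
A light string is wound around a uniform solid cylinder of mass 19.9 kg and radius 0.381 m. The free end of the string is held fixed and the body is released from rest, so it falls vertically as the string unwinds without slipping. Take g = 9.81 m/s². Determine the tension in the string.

T ≈ 65.1 N

Translation: Mg − T = Ma. Rotation about the center: TR = Iα with I = ½MR².
With a = αR: T = (I/R²)a = (1/2)M a, so Mg = (1 + 0.5000)Ma.
a = g/(1 + 0.5000) = 9.81/1.500 = 6.540 m/s².
T = 0.5000·M·a = (0.5000)(19.9)(6.540) = 65.07 N.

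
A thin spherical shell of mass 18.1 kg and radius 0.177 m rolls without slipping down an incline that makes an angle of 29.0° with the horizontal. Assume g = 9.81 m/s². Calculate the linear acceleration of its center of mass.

Translation along the incline: Mg sinθ − f = Ma.
Rotation about the center: fR = Iα with I = (2/3)MR². No-slip gives a = αR, so f = (I/R²)a = (2/3)M a.
Substituting: Mg sinθ = (1 + 0.6667)Ma, so a = g sinθ/(1 + 0.6667) = (9.81) sin 29.0° / 1.667 = 2.854 m/s².

a ≈ 2.85 m/s²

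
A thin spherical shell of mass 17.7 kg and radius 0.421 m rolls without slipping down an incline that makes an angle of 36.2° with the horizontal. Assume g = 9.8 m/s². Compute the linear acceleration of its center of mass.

Translation along the incline: Mg sinθ − f = Ma.
Rotation about the center: fR = Iα with I = (2/3)MR². No-slip gives a = αR, so f = (I/R²)a = (2/3)M a.
Substituting: Mg sinθ = (1 + 0.6667)Ma, so a = g sinθ/(1 + 0.6667) = (9.8) sin 36.2° / 1.667 = 3.473 m/s².

a ≈ 3.47 m/s²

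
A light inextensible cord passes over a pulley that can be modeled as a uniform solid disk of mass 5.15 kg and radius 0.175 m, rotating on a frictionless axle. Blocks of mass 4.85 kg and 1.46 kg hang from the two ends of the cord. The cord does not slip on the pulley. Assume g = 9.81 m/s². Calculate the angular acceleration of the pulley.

α ≈ 21.4 rad/s²

I = ½MR² = (1/2)(5.15)(0.175)² = 0.07886 kg·m².
Heavier block: m₁g − T₁ = m₁a. Lighter block: T₂ − m₂g = m₂a.
Pulley: (T₁ − T₂)R = Iα = I(a/R), so T₁ − T₂ = (I/R²)a = (1/2)M_p a = 2.575·a.
Adding the three: (m₁ − m₂)g = (m₁ + m₂ + 2.575)a, so a = (4.85 − 1.46)(9.81)/(4.85 + 1.46 + 2.575) = 3.743 m/s².
α = a/R = 3.743/0.175 = 21.39 rad/s².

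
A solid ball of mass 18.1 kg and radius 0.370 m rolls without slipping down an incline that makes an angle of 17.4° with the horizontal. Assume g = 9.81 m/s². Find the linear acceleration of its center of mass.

a ≈ 2.10 m/s²

Translation along the incline: Mg sinθ − f = Ma.
Rotation about the center: fR = Iα with I = (2/5)MR². No-slip gives a = αR, so f = (I/R²)a = (2/5)M a.
Substituting: Mg sinθ = (1 + 0.4000)Ma, so a = g sinθ/(1 + 0.4000) = (9.81) sin 17.4° / 1.400 = 2.095 m/s².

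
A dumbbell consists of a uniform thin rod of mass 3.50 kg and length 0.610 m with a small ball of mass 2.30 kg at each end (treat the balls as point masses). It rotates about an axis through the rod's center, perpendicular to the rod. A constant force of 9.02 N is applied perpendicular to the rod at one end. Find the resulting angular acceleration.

I_rod = (1/12)ML² = (1/12)(3.50)(0.610)² = 0.1085 kg·m².
I_balls = 2·m·(L/2)² = 2(2.30)(0.3050)² = 0.4279 kg·m².
Total I = 0.5364 kg·m².
τ = F·(L/2) = (9.02)(0.305) = 2.751 N·m.
α = τ/I = 2.751/0.5364 = 5.128 rad/s².

α ≈ 5.13 rad/s²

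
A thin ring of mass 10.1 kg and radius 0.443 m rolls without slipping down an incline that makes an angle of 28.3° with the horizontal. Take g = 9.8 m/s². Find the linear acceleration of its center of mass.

Translation along the incline: Mg sinθ − f = Ma.
Rotation about the center: fR = Iα with I = MR². No-slip gives a = αR, so f = (I/R²)a = M a.
Substituting: Mg sinθ = (1 + 1.000)Ma, so a = g sinθ/(1 + 1.000) = (9.8) sin 28.3° / 2.000 = 2.323 m/s².

a ≈ 2.32 m/s²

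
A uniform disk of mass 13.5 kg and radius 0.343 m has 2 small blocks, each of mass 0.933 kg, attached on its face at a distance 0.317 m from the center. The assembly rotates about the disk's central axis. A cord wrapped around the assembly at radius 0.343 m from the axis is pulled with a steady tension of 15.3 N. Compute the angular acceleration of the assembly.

α ≈ 5.35 rad/s²

I_disk = ½MR² = ½(13.5)(0.343)² = 0.7941 kg·m².
I_blocks = 2·m·r² = 2(0.933)(0.317)² = 0.1875 kg·m².
Total I = 0.9816 kg·m².
τ = F r = (15.3)(0.343) = 5.248 N·m.
α = τ/I = 5.248/0.9816 = 5.346 rad/s².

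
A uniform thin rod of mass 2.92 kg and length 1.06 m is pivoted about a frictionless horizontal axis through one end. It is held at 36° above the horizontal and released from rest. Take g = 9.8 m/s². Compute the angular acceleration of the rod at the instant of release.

α ≈ 11.2 rad/s²

About the pivot, I = (1/3)ML² = (1/3)(2.92)(1.06)² = 1.094 kg·m².
The weight acts at the center, a distance L/2 = 0.5300 m from the pivot; τ = Mg(L/2) cos 36° = 12.27 N·m.
α = τ/I = 12.27/1.094 = 11.22 rad/s².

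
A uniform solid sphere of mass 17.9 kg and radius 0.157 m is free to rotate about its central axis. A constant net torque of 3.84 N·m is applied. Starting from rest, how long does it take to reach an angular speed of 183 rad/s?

I = (2/5)MR² = (2/5)(17.9)(0.157)² = 0.1765 kg·m².
α = τ/I = 3.84/0.1765 = 21.76 rad/s².
ω = αt ⇒ t = ω/α = 183/21.76 = 8.411 s.

t ≈ 8.41 s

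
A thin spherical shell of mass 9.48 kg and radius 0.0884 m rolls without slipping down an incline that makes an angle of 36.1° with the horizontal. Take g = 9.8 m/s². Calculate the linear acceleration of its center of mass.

Translation along the incline: Mg sinθ − f = Ma.
Rotation about the center: fR = Iα with I = (2/3)MR². No-slip gives a = αR, so f = (I/R²)a = (2/3)M a.
Substituting: Mg sinθ = (1 + 0.6667)Ma, so a = g sinθ/(1 + 0.6667) = (9.8) sin 36.1° / 1.667 = 3.464 m/s².

a ≈ 3.46 m/s²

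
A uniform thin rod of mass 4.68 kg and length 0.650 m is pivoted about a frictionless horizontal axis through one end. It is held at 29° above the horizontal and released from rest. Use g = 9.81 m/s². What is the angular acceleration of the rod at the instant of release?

About the pivot, I = (1/3)ML² = (1/3)(4.68)(0.650)² = 0.6591 kg·m².
The weight acts at the center, a distance L/2 = 0.3250 m from the pivot; τ = Mg(L/2) cos 29° = 13.05 N·m.
α = τ/I = 13.05/0.6591 = 19.80 rad/s².

α ≈ 19.8 rad/s²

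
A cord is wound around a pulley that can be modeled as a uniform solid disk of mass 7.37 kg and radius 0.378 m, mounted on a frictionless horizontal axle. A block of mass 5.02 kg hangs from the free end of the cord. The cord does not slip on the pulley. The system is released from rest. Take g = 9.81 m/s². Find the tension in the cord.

I = ½MR² = (1/2)(7.37)(0.378)² = 0.5265 kg·m².
Block: mg − T = ma. Pulley: TR = Iα. No-slip: a = αR, so T = (I/R²)a = 3.685·a.
Then mg = (m + 3.685)a, so a = (5.02)(9.81)/(5.02 + 3.685) = 5.657 m/s².
T = 3.685·a = 20.85 N.

T ≈ 20.8 N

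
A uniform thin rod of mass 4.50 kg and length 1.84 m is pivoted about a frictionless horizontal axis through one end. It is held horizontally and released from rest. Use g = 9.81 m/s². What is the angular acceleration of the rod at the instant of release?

α ≈ 8.00 rad/s²

About the pivot, I = (1/3)ML² = (1/3)(4.50)(1.84)² = 5.078 kg·m².
The weight acts at the center, a distance L/2 = 0.9200 m from the pivot; τ = Mg(L/2) = 40.61 N·m.
α = τ/I = 40.61/5.078 = 7.997 rad/s².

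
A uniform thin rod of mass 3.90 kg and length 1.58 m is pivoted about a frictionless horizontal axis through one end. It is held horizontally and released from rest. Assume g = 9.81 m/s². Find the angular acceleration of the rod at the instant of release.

About the pivot, I = (1/3)ML² = (1/3)(3.90)(1.58)² = 3.245 kg·m².
The weight acts at the center, a distance L/2 = 0.7900 m from the pivot; τ = Mg(L/2) = 30.22 N·m.
α = τ/I = 30.22/3.245 = 9.313 rad/s².

α ≈ 9.31 rad/s²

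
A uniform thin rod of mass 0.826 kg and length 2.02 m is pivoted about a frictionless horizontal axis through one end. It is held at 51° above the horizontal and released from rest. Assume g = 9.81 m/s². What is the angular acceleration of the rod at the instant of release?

About the pivot, I = (1/3)ML² = (1/3)(0.826)(2.02)² = 1.123 kg·m².
The weight acts at the center, a distance L/2 = 1.010 m from the pivot; τ = Mg(L/2) cos 51° = 5.150 N·m.
α = τ/I = 5.150/1.123 = 4.584 rad/s².

α ≈ 4.58 rad/s²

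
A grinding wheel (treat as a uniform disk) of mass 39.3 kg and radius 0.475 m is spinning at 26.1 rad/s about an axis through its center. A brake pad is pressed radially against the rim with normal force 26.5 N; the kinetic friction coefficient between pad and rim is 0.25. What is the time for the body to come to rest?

t ≈ 36.8 s

I = ½MR² = (1/2)(39.3)(0.475)² = 4.434 kg·m².
Friction force f = μN = (0.25)(26.5) = 6.625 N at the rim; torque magnitude τ = fR = 3.147 N·m, opposing ω.
|α| = τ/I = 3.147/4.434 = 0.7098 rad/s² (deceleration).
0 = ω₀ − |α|t ⇒ t = ω₀/|α| = 26.1/0.7098 = 36.77 s.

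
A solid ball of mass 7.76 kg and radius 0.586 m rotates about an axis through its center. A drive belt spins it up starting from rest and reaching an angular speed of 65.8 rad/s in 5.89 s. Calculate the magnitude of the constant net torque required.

I = (2/5)MR² = (2/5)(7.76)(0.586)² = 1.066 kg·m².
α = Δω/Δt = (65.8 − 0)/5.89 = 11.17 rad/s².
τ = Iα = (1.066)(11.17) = 11.91 N·m.

τ ≈ 11.9 N·m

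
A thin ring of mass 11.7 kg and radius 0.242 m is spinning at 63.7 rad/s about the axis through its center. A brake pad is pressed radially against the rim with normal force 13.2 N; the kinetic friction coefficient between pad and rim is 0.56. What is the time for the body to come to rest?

I = MR² = (11.7)(0.242)² = 0.6852 kg·m².
Friction force f = μN = (0.56)(13.2) = 7.392 N at the rim; torque magnitude τ = fR = 1.789 N·m, opposing ω.
|α| = τ/I = 1.789/0.6852 = 2.611 rad/s² (deceleration).
0 = ω₀ − |α|t ⇒ t = ω₀/|α| = 63.7/2.611 = 24.40 s.

t ≈ 24.4 s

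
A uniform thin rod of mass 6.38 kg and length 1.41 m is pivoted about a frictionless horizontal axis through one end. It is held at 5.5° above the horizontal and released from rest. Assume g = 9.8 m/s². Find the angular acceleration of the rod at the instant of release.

About the pivot, I = (1/3)ML² = (1/3)(6.38)(1.41)² = 4.228 kg·m².
The weight acts at the center, a distance L/2 = 0.7050 m from the pivot; τ = Mg(L/2) cos 5.5° = 43.88 N·m.
α = τ/I = 43.88/4.228 = 10.38 rad/s².

α ≈ 10.4 rad/s²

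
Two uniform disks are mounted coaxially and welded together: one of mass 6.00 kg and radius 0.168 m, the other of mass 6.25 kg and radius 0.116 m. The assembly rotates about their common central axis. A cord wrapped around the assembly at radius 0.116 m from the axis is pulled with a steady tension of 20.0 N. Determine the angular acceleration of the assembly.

α ≈ 18.3 rad/s²

I = ½M₁R₁² + ½M₂R₂² = ½(6.00)(0.168)² + ½(6.25)(0.116)² = 0.1267 kg·m².
τ = F r = (20.0)(0.116) = 2.320 N·m.
α = τ/I = 2.320/0.1267 = 18.31 rad/s².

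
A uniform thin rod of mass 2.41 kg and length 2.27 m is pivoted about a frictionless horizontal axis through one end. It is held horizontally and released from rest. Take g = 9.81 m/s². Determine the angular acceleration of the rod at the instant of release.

α ≈ 6.48 rad/s²

About the pivot, I = (1/3)ML² = (1/3)(2.41)(2.27)² = 4.139 kg·m².
The weight acts at the center, a distance L/2 = 1.135 m from the pivot; τ = Mg(L/2) = 26.83 N·m.
α = τ/I = 26.83/4.139 = 6.482 rad/s².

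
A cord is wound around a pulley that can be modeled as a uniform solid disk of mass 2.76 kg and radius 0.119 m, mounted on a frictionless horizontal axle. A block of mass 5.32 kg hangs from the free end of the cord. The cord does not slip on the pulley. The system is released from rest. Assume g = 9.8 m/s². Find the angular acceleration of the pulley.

I = ½MR² = (1/2)(2.76)(0.119)² = 0.01954 kg·m².
Block: mg − T = ma. Pulley: TR = Iα. No-slip: a = αR, so T = (I/R²)a = 1.380·a.
Then mg = (m + 1.380)a, so a = (5.32)(9.8)/(5.32 + 1.380) = 7.781 m/s².
α = a/R = 7.781/0.119 = 65.39 rad/s².

α ≈ 65.4 rad/s²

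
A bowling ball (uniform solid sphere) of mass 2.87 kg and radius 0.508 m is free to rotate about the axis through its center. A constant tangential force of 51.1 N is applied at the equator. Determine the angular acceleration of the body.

α ≈ 87.6 rad/s²

I = (2/5)MR² = (2/5)(2.87)(0.508)² = 0.2963 kg·m².
τ = F R = (51.1)(0.508) = 25.96 N·m.
Newton's second law for rotation, τ = Iα, gives α = τ/I = 25.96/0.2963 = 87.62 rad/s².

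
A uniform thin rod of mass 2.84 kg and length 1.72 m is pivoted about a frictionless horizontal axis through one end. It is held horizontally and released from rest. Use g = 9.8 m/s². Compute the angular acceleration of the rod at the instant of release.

α ≈ 8.55 rad/s²

About the pivot, I = (1/3)ML² = (1/3)(2.84)(1.72)² = 2.801 kg·m².
The weight acts at the center, a distance L/2 = 0.8600 m from the pivot; τ = Mg(L/2) = 23.94 N·m.
α = τ/I = 23.94/2.801 = 8.547 rad/s².
(Equivalently α = (3g/(2L)) = 8.547 rad/s².)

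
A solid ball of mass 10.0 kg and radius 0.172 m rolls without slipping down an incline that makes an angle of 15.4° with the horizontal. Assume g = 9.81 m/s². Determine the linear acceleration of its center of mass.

Translation along the incline: Mg sinθ − f = Ma.
Rotation about the center: fR = Iα with I = (2/5)MR². No-slip gives a = αR, so f = (I/R²)a = (2/5)M a.
Substituting: Mg sinθ = (1 + 0.4000)Ma, so a = g sinθ/(1 + 0.4000) = (9.81) sin 15.4° / 1.400 = 1.861 m/s².

a ≈ 1.86 m/s²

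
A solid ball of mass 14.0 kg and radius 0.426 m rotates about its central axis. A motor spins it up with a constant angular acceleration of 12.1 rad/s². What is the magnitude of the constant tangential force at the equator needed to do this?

I = (2/5)MR² = (2/5)(14.0)(0.426)² = 1.016 kg·m².
The required torque is τ = Iα = (1.016)(12.10) = 12.30 N·m.
A tangential force at the equator gives τ = FR, so F = τ/R = 12.30/0.426 = 28.87 N.

F ≈ 28.9 N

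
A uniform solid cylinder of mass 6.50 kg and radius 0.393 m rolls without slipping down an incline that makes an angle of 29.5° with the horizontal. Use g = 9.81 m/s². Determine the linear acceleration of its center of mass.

a ≈ 3.22 m/s²

Translation along the incline: Mg sinθ − f = Ma.
Rotation about the center: fR = Iα with I = ½MR². No-slip gives a = αR, so f = (I/R²)a = (1/2)M a.
Substituting: Mg sinθ = (1 + 0.5000)Ma, so a = g sinθ/(1 + 0.5000) = (9.81) sin 29.5° / 1.500 = 3.220 m/s².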